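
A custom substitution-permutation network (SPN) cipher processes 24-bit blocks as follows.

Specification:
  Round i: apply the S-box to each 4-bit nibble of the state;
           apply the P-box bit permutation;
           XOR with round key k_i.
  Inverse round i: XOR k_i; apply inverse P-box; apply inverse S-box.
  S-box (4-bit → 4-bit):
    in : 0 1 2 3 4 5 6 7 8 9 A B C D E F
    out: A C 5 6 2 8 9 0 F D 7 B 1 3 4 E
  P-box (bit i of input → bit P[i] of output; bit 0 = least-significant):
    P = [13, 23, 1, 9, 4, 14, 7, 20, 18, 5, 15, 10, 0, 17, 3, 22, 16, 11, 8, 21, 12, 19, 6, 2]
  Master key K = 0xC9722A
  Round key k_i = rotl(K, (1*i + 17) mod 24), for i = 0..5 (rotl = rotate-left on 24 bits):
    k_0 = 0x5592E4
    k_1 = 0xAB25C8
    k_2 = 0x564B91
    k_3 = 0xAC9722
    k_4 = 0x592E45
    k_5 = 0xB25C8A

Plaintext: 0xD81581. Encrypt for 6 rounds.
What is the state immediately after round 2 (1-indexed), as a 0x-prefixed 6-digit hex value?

s_0 = plaintext = 0xD81581
s_1 = Round(s_0, k_0) = 0x2CCD7E
s_2 = Round(s_1, k_1) = 0xAE35AB
s_3 = Round(s_2, k_2) = 0xDC3C49
s_4 = Round(s_3, k_3) = 0xA3E528
s_5 = Round(s_4, k_4) = 0xD1119F
s_6 = Round(s_5, k_5) = 0x4ACB10

0xAE35AB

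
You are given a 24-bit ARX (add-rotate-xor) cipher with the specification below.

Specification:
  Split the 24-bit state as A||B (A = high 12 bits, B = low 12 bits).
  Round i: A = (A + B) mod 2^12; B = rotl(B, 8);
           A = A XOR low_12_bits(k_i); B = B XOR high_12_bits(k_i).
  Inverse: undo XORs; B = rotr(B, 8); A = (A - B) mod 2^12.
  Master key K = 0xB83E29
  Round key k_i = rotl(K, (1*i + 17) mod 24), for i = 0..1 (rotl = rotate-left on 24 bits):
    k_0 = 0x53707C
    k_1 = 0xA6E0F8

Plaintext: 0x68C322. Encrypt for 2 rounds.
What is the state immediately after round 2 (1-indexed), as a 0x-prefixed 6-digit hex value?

0x02FF1E

s_0 = plaintext = 0x68C322
s_1 = Round(s_0, k_0) = 0x9D2705
s_2 = Round(s_1, k_1) = 0x02FF1E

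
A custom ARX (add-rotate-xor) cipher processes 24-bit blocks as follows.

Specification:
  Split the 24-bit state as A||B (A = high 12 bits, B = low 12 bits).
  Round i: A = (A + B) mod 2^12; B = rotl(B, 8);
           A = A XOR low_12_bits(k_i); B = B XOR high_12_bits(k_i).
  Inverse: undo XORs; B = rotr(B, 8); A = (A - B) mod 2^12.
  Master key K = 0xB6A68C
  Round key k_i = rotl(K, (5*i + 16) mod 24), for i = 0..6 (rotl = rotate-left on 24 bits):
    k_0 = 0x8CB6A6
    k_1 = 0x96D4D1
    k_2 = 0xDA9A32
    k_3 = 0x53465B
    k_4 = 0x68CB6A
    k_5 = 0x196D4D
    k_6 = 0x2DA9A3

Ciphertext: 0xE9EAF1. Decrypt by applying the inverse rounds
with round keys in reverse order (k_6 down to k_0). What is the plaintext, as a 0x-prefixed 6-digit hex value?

s_0 = ciphertext = 0xE9EAF1
s_1 = InvRound(s_0, k_6) = 0x4852B8
s_2 = InvRound(s_1, k_5) = 0x6E52E3
s_3 = InvRound(s_2, k_4) = 0x69B6F4
s_4 = InvRound(s_3, k_3) = 0x4BDC03
s_5 = InvRound(s_4, k_2) = 0x3EEAA1
s_6 = InvRound(s_5, k_1) = 0xA7CCC3
s_7 = InvRound(s_6, k_0) = 0xC56084

0xC56084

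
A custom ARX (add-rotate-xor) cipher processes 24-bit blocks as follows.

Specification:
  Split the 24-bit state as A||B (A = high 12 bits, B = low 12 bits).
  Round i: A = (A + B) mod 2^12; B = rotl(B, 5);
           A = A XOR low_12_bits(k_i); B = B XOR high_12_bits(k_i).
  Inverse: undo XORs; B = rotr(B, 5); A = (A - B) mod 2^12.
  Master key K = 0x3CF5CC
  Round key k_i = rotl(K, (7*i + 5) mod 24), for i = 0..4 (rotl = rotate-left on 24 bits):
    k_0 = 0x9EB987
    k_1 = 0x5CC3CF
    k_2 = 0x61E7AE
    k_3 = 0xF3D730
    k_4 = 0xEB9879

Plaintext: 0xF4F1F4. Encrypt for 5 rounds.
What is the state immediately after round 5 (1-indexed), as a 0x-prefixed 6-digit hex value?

s_0 = plaintext = 0xF4F1F4
s_1 = Round(s_0, k_0) = 0x8C4768
s_2 = Round(s_1, k_1) = 0x3E38C2
s_3 = Round(s_2, k_2) = 0xB0BE4F
s_4 = Round(s_3, k_3) = 0xE6A6C1
s_5 = Round(s_4, k_4) = 0xD52694

0xD52694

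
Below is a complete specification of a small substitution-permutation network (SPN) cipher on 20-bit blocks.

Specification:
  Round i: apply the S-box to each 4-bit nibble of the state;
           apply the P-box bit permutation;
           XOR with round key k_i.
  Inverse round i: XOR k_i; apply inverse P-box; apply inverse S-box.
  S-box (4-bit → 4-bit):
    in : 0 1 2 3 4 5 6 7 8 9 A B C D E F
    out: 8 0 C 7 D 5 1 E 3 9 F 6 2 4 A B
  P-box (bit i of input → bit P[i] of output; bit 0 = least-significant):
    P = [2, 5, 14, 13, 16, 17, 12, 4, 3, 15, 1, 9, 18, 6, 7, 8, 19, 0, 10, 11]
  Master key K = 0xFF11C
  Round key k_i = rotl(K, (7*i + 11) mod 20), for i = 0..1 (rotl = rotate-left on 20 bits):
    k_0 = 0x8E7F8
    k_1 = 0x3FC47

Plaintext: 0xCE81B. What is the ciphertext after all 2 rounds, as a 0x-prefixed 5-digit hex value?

0xAFDDE

s_0 = plaintext = 0xCE81B
s_1 = Round(s_0, k_0) = 0x82691
s_2 = Round(s_1, k_1) = 0xAFDDE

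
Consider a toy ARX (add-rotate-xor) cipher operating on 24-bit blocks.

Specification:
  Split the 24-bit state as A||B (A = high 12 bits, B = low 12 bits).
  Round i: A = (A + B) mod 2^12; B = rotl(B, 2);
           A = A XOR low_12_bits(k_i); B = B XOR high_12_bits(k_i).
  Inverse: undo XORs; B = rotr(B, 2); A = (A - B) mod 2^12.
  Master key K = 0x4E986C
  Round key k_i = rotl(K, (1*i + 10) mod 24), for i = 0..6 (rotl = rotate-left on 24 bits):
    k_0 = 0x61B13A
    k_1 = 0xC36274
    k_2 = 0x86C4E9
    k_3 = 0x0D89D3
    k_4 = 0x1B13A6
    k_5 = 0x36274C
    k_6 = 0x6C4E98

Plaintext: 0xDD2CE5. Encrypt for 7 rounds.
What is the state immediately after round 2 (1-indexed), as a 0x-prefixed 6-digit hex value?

s_0 = plaintext = 0xDD2CE5
s_1 = Round(s_0, k_0) = 0xB8D58C
s_2 = Round(s_1, k_1) = 0x36DA07
s_3 = Round(s_2, k_2) = 0x99D072
s_4 = Round(s_3, k_3) = 0x3DC110
s_5 = Round(s_4, k_4) = 0x74A5F1
s_6 = Round(s_5, k_5) = 0xA774A7
s_7 = Round(s_6, k_6) = 0x186459

0x36DA07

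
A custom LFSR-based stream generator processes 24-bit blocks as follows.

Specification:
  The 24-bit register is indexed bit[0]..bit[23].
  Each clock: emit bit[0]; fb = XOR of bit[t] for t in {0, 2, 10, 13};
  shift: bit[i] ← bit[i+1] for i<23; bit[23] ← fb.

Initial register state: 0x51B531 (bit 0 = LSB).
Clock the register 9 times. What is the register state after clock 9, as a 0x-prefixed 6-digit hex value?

0x4EA8DA

reg_0 = 0x51B531
clock 1: out=1, reg = 0xA8DA98
clock 2: out=0, reg = 0x546D4C
clock 3: out=0, reg = 0xAA36A6
clock 4: out=0, reg = 0xD51B53
clock 5: out=1, reg = 0xEA8DA9
clock 6: out=1, reg = 0x7546D4
clock 7: out=0, reg = 0x3AA36A
clock 8: out=0, reg = 0x9D51B5
clock 9: out=1, reg = 0x4EA8DA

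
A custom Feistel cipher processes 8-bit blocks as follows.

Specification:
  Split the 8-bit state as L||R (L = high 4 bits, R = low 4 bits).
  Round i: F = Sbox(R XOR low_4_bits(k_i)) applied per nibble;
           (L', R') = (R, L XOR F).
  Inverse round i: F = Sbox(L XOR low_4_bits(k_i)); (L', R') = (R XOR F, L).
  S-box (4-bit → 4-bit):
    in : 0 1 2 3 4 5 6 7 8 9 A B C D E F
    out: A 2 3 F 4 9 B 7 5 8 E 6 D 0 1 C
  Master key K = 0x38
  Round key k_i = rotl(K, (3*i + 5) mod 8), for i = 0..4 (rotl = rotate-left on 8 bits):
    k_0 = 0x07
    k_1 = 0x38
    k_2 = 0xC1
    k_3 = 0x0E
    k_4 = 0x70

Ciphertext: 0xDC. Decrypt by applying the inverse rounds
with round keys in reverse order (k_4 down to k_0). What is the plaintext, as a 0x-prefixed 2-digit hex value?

s_0 = ciphertext = 0xDC
s_1 = InvRound(s_0, k_4) = 0xCD
s_2 = InvRound(s_1, k_3) = 0xEC
s_3 = InvRound(s_2, k_2) = 0x0E
s_4 = InvRound(s_3, k_1) = 0xB0
s_5 = InvRound(s_4, k_0) = 0xDB

0xDB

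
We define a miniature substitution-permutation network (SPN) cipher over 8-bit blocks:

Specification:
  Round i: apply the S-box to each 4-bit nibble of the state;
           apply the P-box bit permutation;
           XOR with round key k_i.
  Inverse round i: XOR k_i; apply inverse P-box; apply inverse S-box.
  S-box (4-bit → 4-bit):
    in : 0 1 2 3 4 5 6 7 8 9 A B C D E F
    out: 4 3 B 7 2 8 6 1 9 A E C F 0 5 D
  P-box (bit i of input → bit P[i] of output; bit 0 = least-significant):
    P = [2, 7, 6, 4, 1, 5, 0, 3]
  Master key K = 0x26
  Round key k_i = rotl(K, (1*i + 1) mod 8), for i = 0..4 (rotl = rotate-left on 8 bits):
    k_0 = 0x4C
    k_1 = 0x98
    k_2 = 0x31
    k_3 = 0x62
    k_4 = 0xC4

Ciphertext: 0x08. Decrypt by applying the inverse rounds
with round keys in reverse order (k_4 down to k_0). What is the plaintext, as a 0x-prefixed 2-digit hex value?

0x14

s_0 = ciphertext = 0x08
s_1 = InvRound(s_0, k_4) = 0x53
s_2 = InvRound(s_1, k_3) = 0x65
s_3 = InvRound(s_2, k_2) = 0xDF
s_4 = InvRound(s_3, k_1) = 0xEE
s_5 = InvRound(s_4, k_0) = 0x14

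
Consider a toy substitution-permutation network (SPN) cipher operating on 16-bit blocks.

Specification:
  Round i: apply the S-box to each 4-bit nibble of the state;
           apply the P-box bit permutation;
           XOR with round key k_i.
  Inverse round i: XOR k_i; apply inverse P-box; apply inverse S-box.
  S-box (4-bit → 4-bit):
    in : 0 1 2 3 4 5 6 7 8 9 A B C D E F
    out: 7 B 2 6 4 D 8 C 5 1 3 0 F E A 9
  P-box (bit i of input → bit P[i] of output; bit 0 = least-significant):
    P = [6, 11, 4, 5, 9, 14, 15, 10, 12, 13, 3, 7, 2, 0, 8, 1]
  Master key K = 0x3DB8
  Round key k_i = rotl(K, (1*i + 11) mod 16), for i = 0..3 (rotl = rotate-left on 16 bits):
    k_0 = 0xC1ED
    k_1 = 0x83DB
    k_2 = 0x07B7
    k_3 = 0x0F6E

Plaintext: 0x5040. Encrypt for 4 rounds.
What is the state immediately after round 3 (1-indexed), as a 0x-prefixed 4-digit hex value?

0xF9D3

s_0 = plaintext = 0x5040
s_1 = Round(s_0, k_0) = 0x78B3
s_2 = Round(s_1, k_1) = 0x9AC1
s_3 = Round(s_2, k_2) = 0xF9D3
s_4 = Round(s_3, k_3) = 0xD378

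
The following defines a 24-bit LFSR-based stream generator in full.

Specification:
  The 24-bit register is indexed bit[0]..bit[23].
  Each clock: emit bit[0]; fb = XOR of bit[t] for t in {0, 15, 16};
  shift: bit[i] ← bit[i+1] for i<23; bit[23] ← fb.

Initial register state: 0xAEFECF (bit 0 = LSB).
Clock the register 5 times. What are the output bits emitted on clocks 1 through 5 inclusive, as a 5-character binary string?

11110

reg_0 = 0xAEFECF
clock 1: out=1, reg = 0x577F67
clock 2: out=1, reg = 0x2BBFB3
clock 3: out=1, reg = 0x95DFD9
clock 4: out=1, reg = 0xCAEFEC
clock 5: out=0, reg = 0xE577F6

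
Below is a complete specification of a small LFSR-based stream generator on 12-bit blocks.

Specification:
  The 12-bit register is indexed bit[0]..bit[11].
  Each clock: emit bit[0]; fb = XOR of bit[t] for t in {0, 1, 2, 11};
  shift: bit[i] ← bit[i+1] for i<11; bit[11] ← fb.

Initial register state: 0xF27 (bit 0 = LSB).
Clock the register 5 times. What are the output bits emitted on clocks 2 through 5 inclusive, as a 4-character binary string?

reg_0 = 0xF27
clock 1: out=1, reg = 0x793
clock 2: out=1, reg = 0x3C9
clock 3: out=1, reg = 0x9E4
clock 4: out=0, reg = 0x4F2
clock 5: out=0, reg = 0xA79

1100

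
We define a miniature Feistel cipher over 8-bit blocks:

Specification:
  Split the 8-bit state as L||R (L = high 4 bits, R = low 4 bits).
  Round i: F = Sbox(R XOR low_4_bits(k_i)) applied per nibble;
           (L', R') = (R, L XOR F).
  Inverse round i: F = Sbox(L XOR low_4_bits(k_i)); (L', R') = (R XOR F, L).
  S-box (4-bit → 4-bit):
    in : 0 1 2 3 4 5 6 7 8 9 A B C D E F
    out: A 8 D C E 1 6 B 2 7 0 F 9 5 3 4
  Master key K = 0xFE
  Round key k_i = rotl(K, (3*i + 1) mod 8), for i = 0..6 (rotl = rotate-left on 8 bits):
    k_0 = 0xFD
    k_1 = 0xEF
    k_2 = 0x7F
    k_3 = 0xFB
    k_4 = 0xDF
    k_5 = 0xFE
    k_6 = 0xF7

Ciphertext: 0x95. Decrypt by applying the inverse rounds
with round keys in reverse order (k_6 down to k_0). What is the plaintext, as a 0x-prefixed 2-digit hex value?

0x56

s_0 = ciphertext = 0x95
s_1 = InvRound(s_0, k_6) = 0x69
s_2 = InvRound(s_1, k_5) = 0xB6
s_3 = InvRound(s_2, k_4) = 0x8B
s_4 = InvRound(s_3, k_3) = 0x78
s_5 = InvRound(s_4, k_2) = 0xA7
s_6 = InvRound(s_5, k_1) = 0x6A
s_7 = InvRound(s_6, k_0) = 0x56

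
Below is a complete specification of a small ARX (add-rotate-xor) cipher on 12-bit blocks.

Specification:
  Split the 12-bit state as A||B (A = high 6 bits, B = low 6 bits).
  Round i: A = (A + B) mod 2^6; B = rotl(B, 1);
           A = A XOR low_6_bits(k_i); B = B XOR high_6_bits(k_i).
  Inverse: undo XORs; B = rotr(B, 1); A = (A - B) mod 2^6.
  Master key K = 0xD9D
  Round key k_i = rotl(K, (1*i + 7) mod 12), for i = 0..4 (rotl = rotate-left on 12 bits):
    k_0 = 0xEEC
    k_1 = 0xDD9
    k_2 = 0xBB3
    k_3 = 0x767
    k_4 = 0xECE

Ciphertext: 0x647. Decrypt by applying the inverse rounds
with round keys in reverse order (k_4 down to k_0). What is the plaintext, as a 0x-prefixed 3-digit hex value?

0x879

s_0 = ciphertext = 0x647
s_1 = InvRound(s_0, k_4) = 0xE5E
s_2 = InvRound(s_1, k_3) = 0xF61
s_3 = InvRound(s_2, k_2) = 0x9E7
s_4 = InvRound(s_3, k_1) = 0xD88
s_5 = InvRound(s_4, k_0) = 0x879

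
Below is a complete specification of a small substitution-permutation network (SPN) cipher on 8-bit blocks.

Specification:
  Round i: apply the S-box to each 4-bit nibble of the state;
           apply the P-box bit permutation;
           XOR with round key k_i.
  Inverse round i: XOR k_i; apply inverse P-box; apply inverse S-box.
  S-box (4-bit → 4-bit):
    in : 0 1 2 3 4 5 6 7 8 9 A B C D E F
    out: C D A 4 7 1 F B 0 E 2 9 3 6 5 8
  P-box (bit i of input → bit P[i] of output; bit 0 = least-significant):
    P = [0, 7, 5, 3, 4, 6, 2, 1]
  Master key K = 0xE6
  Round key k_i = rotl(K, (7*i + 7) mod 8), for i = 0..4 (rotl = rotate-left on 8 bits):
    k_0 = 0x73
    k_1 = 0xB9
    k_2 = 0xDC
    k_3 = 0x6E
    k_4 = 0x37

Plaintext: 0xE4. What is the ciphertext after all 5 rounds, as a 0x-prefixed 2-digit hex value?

0x98

s_0 = plaintext = 0xE4
s_1 = Round(s_0, k_0) = 0xC6
s_2 = Round(s_1, k_1) = 0x40
s_3 = Round(s_2, k_2) = 0xA0
s_4 = Round(s_3, k_3) = 0x06
s_5 = Round(s_4, k_4) = 0x98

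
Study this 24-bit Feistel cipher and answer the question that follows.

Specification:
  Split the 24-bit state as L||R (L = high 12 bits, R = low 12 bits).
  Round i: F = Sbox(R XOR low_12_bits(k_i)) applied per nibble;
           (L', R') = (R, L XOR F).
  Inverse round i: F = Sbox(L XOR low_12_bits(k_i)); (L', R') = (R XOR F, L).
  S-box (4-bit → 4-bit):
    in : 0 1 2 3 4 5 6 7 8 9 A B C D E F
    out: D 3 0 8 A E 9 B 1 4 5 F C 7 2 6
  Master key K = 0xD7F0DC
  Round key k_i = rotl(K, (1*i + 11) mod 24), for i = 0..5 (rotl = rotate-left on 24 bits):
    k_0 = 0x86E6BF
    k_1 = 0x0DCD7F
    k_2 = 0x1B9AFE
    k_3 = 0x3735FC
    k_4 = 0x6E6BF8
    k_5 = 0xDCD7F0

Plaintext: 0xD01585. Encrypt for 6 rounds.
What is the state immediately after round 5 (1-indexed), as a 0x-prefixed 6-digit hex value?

0x44A14E

s_0 = plaintext = 0xD01585
s_1 = Round(s_0, k_0) = 0x585584
s_2 = Round(s_1, k_1) = 0x5844EA
s_3 = Round(s_2, k_2) = 0x4EA7BE
s_4 = Round(s_3, k_3) = 0x7BE44A
s_5 = Round(s_4, k_4) = 0x44A14E
s_6 = Round(s_5, k_5) = 0x14EDB8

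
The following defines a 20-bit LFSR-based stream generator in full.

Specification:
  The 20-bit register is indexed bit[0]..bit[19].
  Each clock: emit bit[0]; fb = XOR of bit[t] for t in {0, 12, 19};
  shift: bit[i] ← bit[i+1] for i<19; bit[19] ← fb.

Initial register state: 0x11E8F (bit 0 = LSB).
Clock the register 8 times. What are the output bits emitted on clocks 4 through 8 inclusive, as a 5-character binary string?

10001

reg_0 = 0x11E8F
clock 1: out=1, reg = 0x08F47
clock 2: out=1, reg = 0x847A3
clock 3: out=1, reg = 0x423D1
clock 4: out=1, reg = 0xA11E8
clock 5: out=0, reg = 0x508F4
clock 6: out=0, reg = 0x2847A
clock 7: out=0, reg = 0x1423D
clock 8: out=1, reg = 0x8A11E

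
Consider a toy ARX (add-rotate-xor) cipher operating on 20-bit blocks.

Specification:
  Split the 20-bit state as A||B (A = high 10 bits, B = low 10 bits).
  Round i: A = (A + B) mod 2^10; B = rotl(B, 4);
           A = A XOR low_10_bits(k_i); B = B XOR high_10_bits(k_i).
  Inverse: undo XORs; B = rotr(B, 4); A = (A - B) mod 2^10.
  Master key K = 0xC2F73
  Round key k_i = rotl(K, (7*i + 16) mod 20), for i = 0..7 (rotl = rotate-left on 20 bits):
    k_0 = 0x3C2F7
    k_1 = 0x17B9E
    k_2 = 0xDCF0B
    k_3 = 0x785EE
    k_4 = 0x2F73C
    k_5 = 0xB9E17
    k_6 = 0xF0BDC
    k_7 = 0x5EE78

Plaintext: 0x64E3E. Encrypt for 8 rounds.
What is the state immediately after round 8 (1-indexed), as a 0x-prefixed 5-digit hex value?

0xEAA13

s_0 = plaintext = 0x64E3E
s_1 = Round(s_0, k_0) = 0x49B18
s_2 = Round(s_1, k_1) = 0xE81D2
s_3 = Round(s_2, k_2) = 0x9E654
s_4 = Round(s_3, k_3) = 0x48CA8
s_5 = Round(s_4, k_4) = 0xBDE3F
s_6 = Round(s_5, k_5) = 0xC851F
s_7 = Round(s_6, k_6) = 0xE7236
s_8 = Round(s_7, k_7) = 0xEAA13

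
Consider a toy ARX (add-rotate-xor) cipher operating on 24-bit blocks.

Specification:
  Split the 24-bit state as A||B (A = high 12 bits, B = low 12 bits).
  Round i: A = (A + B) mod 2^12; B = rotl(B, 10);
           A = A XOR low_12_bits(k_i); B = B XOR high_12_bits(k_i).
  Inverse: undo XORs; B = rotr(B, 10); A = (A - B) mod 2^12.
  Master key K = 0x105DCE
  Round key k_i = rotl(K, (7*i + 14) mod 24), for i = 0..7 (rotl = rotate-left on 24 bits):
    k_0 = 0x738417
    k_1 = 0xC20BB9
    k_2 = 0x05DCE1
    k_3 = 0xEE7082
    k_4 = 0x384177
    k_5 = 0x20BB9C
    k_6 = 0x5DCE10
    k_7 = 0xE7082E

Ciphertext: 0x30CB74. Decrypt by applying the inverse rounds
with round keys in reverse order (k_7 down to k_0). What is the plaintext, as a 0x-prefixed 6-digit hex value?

0x1E3B9C

s_0 = ciphertext = 0x30CB74
s_1 = InvRound(s_0, k_7) = 0x711411
s_2 = InvRound(s_1, k_6) = 0x1CD734
s_3 = InvRound(s_2, k_5) = 0x5544FD
s_4 = InvRound(s_3, k_4) = 0x63EDE5
s_5 = InvRound(s_4, k_3) = 0xAB4C08
s_6 = InvRound(s_5, k_2) = 0x4FE157
s_7 = InvRound(s_6, k_1) = 0x9685DF
s_8 = InvRound(s_7, k_0) = 0x1E3B9C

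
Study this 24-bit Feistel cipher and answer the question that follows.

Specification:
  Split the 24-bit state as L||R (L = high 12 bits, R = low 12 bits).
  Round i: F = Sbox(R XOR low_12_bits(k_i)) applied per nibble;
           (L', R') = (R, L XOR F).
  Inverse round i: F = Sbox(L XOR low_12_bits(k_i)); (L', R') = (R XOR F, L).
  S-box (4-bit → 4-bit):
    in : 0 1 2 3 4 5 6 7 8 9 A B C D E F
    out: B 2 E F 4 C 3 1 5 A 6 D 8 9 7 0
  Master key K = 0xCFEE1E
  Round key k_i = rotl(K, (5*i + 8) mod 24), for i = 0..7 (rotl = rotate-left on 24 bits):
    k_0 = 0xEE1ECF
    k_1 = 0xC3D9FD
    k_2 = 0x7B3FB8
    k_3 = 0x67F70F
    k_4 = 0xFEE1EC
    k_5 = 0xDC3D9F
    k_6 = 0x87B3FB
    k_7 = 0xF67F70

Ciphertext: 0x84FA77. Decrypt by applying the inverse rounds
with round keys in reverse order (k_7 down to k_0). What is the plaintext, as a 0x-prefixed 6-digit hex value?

0x25DECF

s_0 = ciphertext = 0x84FA77
s_1 = InvRound(s_0, k_7) = 0xB8784F
s_2 = InvRound(s_1, k_6) = 0xD57B87
s_3 = InvRound(s_2, k_5) = 0x002D57
s_4 = InvRound(s_3, k_4) = 0xF20002
s_5 = InvRound(s_4, k_3) = 0x5E2F20
s_6 = InvRound(s_5, k_2) = 0x9E65E2
s_7 = InvRound(s_6, k_1) = 0xECF9E6
s_8 = InvRound(s_7, k_0) = 0x25DECF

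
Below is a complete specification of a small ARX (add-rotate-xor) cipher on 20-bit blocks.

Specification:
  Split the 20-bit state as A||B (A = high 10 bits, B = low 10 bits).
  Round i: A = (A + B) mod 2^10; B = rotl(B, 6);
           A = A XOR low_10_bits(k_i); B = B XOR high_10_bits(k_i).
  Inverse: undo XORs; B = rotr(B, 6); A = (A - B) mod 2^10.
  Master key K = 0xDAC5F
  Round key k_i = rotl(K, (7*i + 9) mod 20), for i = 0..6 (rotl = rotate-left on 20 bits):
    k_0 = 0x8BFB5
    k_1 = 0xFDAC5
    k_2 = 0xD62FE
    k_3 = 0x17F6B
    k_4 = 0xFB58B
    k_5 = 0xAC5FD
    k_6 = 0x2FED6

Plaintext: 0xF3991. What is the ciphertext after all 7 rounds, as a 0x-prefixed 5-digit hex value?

s_0 = plaintext = 0xF3991
s_1 = Round(s_0, k_0) = 0xBAA76
s_2 = Round(s_1, k_1) = 0xE9651
s_3 = Round(s_2, k_2) = 0xC233D
s_4 = Round(s_3, k_3) = 0x4BB2C
s_5 = Round(s_4, k_4) = 0x744DF
s_6 = Round(s_5, k_5) = 0xD357C
s_7 = Round(s_6, k_6) = 0x87FA8

0x87FA8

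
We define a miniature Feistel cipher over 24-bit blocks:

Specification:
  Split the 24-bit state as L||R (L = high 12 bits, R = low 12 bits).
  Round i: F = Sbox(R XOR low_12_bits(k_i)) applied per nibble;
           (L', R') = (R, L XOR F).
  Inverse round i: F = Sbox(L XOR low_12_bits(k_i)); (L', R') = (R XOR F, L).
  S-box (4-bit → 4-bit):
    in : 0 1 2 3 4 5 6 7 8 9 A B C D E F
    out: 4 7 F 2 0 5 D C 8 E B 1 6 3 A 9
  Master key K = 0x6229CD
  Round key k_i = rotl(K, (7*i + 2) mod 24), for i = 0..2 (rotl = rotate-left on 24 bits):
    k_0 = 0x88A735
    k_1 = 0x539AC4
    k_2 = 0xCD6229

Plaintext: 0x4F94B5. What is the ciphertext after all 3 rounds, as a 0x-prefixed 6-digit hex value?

s_0 = plaintext = 0x4F94B5
s_1 = Round(s_0, k_0) = 0x4B567D
s_2 = Round(s_1, k_1) = 0x67D2AB
s_3 = Round(s_2, k_2) = 0x2AB2F2

0x2AB2F2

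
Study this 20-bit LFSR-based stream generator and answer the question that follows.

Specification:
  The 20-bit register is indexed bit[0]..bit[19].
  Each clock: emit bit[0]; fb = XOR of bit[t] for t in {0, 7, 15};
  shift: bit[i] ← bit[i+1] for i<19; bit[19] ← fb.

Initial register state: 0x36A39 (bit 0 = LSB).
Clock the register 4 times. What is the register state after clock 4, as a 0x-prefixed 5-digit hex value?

0xB36A3

reg_0 = 0x36A39
clock 1: out=1, reg = 0x9B51C
clock 2: out=0, reg = 0xCDA8E
clock 3: out=0, reg = 0x66D47
clock 4: out=1, reg = 0xB36A3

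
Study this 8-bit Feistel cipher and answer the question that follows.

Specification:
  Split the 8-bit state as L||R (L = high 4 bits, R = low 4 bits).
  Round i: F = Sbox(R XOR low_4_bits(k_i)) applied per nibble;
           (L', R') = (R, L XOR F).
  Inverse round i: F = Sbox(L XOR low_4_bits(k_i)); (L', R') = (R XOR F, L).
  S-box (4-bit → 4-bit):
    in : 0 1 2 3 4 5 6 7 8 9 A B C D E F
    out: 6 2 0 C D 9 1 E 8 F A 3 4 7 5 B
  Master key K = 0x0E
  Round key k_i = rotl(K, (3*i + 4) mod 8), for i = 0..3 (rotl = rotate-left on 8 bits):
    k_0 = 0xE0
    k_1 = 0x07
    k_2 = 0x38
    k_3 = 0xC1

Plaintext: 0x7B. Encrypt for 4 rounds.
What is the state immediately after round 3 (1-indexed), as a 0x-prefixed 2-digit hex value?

s_0 = plaintext = 0x7B
s_1 = Round(s_0, k_0) = 0xB4
s_2 = Round(s_1, k_1) = 0x47
s_3 = Round(s_2, k_2) = 0x7F
s_4 = Round(s_3, k_3) = 0xF2

0x7F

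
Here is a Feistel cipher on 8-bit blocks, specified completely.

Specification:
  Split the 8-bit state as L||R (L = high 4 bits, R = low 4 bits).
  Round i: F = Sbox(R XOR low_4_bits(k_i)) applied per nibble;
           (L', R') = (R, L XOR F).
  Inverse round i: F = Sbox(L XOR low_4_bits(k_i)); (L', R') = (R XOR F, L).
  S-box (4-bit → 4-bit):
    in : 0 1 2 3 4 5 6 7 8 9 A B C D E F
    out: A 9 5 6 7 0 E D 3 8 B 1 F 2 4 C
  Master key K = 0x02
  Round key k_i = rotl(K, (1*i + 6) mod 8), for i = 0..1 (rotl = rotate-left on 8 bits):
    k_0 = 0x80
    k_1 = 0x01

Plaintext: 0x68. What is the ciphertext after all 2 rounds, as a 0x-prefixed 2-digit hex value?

0x5F

s_0 = plaintext = 0x68
s_1 = Round(s_0, k_0) = 0x85
s_2 = Round(s_1, k_1) = 0x5F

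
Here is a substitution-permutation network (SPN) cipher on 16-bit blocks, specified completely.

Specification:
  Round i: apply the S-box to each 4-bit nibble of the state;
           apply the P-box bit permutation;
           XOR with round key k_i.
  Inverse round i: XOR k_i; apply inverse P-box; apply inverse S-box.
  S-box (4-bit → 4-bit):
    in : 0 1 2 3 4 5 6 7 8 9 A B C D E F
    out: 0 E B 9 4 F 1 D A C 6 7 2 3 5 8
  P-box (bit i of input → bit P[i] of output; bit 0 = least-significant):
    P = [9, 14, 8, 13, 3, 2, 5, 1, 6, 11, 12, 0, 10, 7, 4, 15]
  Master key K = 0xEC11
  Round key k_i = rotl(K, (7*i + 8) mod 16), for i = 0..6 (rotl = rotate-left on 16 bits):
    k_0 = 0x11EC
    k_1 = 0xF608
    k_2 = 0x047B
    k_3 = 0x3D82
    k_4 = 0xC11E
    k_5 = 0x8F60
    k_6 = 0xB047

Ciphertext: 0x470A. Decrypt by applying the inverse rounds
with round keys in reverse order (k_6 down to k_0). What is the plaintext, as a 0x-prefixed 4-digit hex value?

s_0 = ciphertext = 0x470A
s_1 = InvRound(s_0, k_6) = 0x37D5
s_2 = InvRound(s_1, k_5) = 0x11AF
s_3 = InvRound(s_2, k_4) = 0x194C
s_4 = InvRound(s_3, k_3) = 0xD62F
s_5 = InvRound(s_4, k_2) = 0x9ECD
s_6 = InvRound(s_5, k_1) = 0xC2C8
s_7 = InvRound(s_6, k_0) = 0xF4AB

0xF4AB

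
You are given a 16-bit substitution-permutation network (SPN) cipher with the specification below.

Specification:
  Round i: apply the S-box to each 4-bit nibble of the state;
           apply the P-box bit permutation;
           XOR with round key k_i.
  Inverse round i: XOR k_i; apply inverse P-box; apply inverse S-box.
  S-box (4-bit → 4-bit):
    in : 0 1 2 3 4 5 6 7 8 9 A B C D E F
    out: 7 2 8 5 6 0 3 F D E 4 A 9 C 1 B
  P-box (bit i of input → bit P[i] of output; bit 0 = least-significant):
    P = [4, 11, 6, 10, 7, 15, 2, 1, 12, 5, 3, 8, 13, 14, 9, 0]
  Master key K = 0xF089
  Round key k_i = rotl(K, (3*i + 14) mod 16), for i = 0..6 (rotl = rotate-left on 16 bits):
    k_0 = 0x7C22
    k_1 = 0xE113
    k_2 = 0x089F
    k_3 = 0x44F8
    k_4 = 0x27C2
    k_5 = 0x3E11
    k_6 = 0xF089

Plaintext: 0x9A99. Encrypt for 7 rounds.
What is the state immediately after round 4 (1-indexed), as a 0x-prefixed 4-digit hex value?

s_0 = plaintext = 0x9A99
s_1 = Round(s_0, k_0) = 0xB26D
s_2 = Round(s_1, k_1) = 0x24D2
s_3 = Round(s_2, k_2) = 0x0CB0
s_4 = Round(s_3, k_3) = 0xBFAA
s_5 = Round(s_4, k_4) = 0x76A7
s_6 = Round(s_5, k_5) = 0x4064
s_7 = Round(s_6, k_6) = 0x2A61

0xBFAA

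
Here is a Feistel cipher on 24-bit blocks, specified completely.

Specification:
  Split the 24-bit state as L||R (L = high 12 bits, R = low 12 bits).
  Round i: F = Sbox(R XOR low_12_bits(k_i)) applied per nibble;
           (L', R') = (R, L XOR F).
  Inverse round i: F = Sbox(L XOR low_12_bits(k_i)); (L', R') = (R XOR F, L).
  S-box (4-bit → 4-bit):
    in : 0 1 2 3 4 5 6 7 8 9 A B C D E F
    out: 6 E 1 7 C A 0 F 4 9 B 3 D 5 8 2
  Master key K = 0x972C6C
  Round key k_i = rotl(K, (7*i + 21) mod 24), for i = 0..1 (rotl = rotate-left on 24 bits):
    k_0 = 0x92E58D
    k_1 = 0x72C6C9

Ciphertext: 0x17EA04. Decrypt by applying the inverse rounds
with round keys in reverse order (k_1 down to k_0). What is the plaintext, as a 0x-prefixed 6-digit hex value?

0x74E53B

s_0 = ciphertext = 0x17EA04
s_1 = InvRound(s_0, k_1) = 0x53B17E
s_2 = InvRound(s_1, k_0) = 0x74E53B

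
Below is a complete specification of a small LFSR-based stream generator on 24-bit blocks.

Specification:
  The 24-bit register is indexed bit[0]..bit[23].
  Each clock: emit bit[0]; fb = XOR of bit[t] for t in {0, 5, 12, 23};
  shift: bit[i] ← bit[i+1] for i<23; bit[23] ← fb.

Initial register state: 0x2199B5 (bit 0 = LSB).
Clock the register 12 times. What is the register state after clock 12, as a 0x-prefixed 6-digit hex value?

0x2DF219

reg_0 = 0x2199B5
clock 1: out=1, reg = 0x90CCDA
clock 2: out=0, reg = 0xC8666D
clock 3: out=1, reg = 0xE43336
clock 4: out=0, reg = 0xF2199B
clock 5: out=1, reg = 0xF90CCD
clock 6: out=1, reg = 0x7C8666
clock 7: out=0, reg = 0xBE4333
clock 8: out=1, reg = 0xDF2199
clock 9: out=1, reg = 0x6F90CC
clock 10: out=0, reg = 0xB7C866
clock 11: out=0, reg = 0x5BE433
clock 12: out=1, reg = 0x2DF219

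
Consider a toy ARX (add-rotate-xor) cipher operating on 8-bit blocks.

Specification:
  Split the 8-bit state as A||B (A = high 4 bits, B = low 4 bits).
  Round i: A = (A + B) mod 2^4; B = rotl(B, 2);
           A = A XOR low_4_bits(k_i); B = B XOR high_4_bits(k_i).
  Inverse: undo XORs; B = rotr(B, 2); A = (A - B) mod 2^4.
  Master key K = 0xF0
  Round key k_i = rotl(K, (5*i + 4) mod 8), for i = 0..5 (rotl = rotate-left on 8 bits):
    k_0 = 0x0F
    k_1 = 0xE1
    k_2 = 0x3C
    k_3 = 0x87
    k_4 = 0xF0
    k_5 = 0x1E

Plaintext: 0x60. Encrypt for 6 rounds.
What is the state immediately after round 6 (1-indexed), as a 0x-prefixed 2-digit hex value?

0xA4

s_0 = plaintext = 0x60
s_1 = Round(s_0, k_0) = 0x90
s_2 = Round(s_1, k_1) = 0x8E
s_3 = Round(s_2, k_2) = 0xA8
s_4 = Round(s_3, k_3) = 0x5A
s_5 = Round(s_4, k_4) = 0xF5
s_6 = Round(s_5, k_5) = 0xA4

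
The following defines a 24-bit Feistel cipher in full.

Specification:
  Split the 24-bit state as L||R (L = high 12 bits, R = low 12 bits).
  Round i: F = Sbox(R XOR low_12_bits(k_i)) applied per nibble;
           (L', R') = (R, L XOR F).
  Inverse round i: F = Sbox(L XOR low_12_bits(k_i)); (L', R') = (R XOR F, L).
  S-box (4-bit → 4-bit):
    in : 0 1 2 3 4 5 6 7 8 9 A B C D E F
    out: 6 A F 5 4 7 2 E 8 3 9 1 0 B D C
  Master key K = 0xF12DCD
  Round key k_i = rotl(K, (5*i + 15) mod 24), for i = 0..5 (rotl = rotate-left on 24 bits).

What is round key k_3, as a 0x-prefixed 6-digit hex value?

K = 0xF12DCD
k_0 = rotl(K, (5*0+15) mod 24) = rotl(K, 15) = 0xE6F896
k_1 = rotl(K, (5*1+15) mod 24) = rotl(K, 20) = 0xDF12DC
k_2 = rotl(K, (5*2+15) mod 24) = rotl(K, 1) = 0xE25B9B
k_3 = rotl(K, (5*3+15) mod 24) = rotl(K, 6) = 0x4B737C

0x4B737C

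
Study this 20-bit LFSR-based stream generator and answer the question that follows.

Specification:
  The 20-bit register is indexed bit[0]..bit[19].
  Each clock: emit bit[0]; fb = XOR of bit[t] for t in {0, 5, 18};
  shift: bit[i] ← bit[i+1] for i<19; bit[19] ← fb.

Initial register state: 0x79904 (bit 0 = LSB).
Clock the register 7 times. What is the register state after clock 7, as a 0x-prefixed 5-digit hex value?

0xD2F32

reg_0 = 0x79904
clock 1: out=0, reg = 0xBCC82
clock 2: out=0, reg = 0x5E641
clock 3: out=1, reg = 0x2F320
clock 4: out=0, reg = 0x97990
clock 5: out=0, reg = 0x4BCC8
clock 6: out=0, reg = 0xA5E64
clock 7: out=0, reg = 0xD2F32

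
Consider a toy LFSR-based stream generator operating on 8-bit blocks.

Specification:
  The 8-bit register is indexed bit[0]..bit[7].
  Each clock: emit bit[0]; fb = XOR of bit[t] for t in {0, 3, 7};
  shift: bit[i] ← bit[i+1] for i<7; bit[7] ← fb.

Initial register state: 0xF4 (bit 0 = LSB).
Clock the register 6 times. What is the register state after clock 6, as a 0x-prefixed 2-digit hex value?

reg_0 = 0xF4
clock 1: out=0, reg = 0xFA
clock 2: out=0, reg = 0x7D
clock 3: out=1, reg = 0x3E
clock 4: out=0, reg = 0x9F
clock 5: out=1, reg = 0xCF
clock 6: out=1, reg = 0xE7

0xE7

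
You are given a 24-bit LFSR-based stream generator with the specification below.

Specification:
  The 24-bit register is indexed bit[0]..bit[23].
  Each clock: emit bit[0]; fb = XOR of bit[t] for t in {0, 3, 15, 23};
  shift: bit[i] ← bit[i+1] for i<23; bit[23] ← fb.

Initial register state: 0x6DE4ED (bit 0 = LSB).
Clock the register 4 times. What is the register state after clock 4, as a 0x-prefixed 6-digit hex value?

reg_0 = 0x6DE4ED
clock 1: out=1, reg = 0xB6F276
clock 2: out=0, reg = 0x5B793B
clock 3: out=1, reg = 0x2DBC9D
clock 4: out=1, reg = 0x96DE4E

0x96DE4E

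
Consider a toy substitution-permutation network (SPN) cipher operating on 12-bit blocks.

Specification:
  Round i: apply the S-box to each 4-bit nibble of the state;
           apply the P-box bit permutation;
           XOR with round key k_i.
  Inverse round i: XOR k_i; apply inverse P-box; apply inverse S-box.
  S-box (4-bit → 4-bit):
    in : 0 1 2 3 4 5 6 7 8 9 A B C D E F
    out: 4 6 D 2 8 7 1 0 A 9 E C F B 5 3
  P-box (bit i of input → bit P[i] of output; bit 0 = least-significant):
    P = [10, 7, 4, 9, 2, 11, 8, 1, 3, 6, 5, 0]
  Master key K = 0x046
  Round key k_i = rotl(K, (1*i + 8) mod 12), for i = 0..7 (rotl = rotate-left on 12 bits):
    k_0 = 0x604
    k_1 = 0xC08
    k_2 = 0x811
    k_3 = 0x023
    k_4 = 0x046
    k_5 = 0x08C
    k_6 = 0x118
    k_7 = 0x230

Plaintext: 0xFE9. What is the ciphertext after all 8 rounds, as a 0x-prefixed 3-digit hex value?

s_0 = plaintext = 0xFE9
s_1 = Round(s_0, k_0) = 0x148
s_2 = Round(s_1, k_1) = 0xEEA
s_3 = Round(s_2, k_2) = 0xBAD
s_4 = Round(s_3, k_3) = 0xF80
s_5 = Round(s_4, k_4) = 0x81C
s_6 = Round(s_5, k_5) = 0xF5D
s_7 = Round(s_6, k_6) = 0xED4
s_8 = Round(s_7, k_7) = 0x81E

0x81E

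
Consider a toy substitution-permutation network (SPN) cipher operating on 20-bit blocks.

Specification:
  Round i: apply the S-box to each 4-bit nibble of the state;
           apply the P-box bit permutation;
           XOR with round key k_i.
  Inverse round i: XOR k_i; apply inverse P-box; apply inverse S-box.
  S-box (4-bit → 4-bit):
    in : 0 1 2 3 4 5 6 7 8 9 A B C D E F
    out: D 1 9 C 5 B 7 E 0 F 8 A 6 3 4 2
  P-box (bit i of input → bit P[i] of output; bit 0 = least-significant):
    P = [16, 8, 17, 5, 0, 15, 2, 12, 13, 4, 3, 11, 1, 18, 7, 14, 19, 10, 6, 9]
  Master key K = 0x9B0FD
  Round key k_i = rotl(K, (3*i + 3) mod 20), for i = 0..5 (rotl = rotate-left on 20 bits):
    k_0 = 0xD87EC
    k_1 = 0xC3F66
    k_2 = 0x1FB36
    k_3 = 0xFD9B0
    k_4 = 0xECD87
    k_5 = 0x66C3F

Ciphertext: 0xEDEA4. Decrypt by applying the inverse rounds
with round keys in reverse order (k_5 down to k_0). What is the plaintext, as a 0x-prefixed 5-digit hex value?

s_0 = ciphertext = 0xEDEA4
s_1 = InvRound(s_0, k_5) = 0x24658
s_2 = InvRound(s_1, k_4) = 0x0676F
s_3 = InvRound(s_2, k_3) = 0x96994
s_4 = InvRound(s_3, k_2) = 0x248BA
s_5 = InvRound(s_4, k_1) = 0x9763C
s_6 = InvRound(s_5, k_0) = 0xE7DBF

0xE7DBF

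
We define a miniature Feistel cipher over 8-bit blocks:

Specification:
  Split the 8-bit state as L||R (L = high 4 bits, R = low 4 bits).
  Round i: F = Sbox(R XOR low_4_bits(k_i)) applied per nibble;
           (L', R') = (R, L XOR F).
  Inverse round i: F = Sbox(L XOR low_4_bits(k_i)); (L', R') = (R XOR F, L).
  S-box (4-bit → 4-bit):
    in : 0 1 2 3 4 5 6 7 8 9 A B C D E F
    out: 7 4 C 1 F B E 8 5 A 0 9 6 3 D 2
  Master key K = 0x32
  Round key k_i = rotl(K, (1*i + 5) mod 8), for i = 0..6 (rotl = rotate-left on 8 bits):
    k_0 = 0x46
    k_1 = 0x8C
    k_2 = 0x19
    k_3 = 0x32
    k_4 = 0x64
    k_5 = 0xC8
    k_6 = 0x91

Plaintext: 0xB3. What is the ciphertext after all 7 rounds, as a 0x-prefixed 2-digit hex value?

s_0 = plaintext = 0xB3
s_1 = Round(s_0, k_0) = 0x30
s_2 = Round(s_1, k_1) = 0x05
s_3 = Round(s_2, k_2) = 0x56
s_4 = Round(s_3, k_3) = 0x6A
s_5 = Round(s_4, k_4) = 0xAB
s_6 = Round(s_5, k_5) = 0xBB
s_7 = Round(s_6, k_6) = 0xBB

0xBB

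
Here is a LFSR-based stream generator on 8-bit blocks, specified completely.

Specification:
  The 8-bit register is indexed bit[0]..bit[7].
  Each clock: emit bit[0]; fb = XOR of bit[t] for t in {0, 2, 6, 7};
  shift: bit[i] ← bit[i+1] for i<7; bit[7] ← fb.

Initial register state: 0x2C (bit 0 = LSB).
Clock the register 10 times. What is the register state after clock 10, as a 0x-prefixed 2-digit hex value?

0xA8

reg_0 = 0x2C
clock 1: out=0, reg = 0x96
clock 2: out=0, reg = 0x4B
clock 3: out=1, reg = 0x25
clock 4: out=1, reg = 0x12
clock 5: out=0, reg = 0x09
clock 6: out=1, reg = 0x84
clock 7: out=0, reg = 0x42
clock 8: out=0, reg = 0xA1
clock 9: out=1, reg = 0x50
clock 10: out=0, reg = 0xA8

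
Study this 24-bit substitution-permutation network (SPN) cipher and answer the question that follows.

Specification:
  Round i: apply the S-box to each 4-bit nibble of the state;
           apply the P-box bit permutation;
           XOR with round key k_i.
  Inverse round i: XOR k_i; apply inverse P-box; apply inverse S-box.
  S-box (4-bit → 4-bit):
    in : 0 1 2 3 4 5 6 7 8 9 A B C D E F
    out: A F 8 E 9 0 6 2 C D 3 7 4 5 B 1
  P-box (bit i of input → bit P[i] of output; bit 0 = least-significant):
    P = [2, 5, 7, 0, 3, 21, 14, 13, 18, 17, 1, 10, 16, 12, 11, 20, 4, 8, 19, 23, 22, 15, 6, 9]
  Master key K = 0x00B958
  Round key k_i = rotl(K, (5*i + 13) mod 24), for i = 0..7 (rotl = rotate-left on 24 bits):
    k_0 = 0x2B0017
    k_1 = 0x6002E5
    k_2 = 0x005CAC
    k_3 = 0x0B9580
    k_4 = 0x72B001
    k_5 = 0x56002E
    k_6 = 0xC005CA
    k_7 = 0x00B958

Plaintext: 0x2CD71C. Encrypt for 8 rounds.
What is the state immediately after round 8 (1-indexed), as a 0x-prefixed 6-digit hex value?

0xE90E11

s_0 = plaintext = 0x2CD71C
s_1 = Round(s_0, k_0) = 0x006A9F
s_2 = Round(s_1, k_1) = 0xE6F9E9
s_3 = Round(s_2, k_2) = 0x6DFB23
s_4 = Round(s_3, k_3) = 0x043573
s_5 = Round(s_4, k_4) = 0xC22AB0
s_6 = Round(s_5, k_5) = 0xE04047
s_7 = Round(s_6, k_6) = 0x13A2E2
s_8 = Round(s_7, k_7) = 0xE90E11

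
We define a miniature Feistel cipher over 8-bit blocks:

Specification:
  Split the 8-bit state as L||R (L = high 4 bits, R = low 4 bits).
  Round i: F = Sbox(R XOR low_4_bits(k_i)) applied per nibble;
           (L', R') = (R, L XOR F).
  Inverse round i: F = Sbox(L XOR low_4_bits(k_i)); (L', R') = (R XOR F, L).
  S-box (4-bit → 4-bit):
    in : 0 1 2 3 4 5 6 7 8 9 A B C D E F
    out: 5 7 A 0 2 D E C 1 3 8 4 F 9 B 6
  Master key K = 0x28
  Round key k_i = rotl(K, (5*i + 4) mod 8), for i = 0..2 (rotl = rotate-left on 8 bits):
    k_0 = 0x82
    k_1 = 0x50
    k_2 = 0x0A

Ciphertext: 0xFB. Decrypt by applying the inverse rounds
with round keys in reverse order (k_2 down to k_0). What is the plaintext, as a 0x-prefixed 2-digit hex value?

s_0 = ciphertext = 0xFB
s_1 = InvRound(s_0, k_2) = 0x6F
s_2 = InvRound(s_1, k_1) = 0x16
s_3 = InvRound(s_2, k_0) = 0x61

0x61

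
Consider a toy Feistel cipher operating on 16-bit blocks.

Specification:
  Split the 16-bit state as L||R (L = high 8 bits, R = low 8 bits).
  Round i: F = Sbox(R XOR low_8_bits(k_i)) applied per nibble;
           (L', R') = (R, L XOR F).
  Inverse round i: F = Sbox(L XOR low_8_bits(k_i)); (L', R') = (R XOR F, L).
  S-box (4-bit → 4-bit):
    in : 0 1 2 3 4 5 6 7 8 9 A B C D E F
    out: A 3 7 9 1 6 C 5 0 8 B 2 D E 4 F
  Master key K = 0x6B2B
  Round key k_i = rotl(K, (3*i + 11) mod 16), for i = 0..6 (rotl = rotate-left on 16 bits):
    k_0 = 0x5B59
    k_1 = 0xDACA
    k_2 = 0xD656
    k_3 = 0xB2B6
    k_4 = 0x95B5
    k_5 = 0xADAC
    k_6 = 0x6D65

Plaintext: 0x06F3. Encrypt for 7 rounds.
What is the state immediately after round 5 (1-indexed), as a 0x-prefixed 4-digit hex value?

0x550D

s_0 = plaintext = 0x06F3
s_1 = Round(s_0, k_0) = 0xF3BD
s_2 = Round(s_1, k_1) = 0xBDA6
s_3 = Round(s_2, k_2) = 0xA647
s_4 = Round(s_3, k_3) = 0x4755
s_5 = Round(s_4, k_4) = 0x550D
s_6 = Round(s_5, k_5) = 0x0DE6
s_7 = Round(s_6, k_6) = 0xE604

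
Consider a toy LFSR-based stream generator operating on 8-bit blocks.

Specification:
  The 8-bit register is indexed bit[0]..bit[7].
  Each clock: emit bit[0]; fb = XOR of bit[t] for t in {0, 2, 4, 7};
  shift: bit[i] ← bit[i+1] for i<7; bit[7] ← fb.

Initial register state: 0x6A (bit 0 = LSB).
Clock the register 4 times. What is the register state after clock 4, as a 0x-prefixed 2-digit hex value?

reg_0 = 0x6A
clock 1: out=0, reg = 0x35
clock 2: out=1, reg = 0x9A
clock 3: out=0, reg = 0x4D
clock 4: out=1, reg = 0x26

0x26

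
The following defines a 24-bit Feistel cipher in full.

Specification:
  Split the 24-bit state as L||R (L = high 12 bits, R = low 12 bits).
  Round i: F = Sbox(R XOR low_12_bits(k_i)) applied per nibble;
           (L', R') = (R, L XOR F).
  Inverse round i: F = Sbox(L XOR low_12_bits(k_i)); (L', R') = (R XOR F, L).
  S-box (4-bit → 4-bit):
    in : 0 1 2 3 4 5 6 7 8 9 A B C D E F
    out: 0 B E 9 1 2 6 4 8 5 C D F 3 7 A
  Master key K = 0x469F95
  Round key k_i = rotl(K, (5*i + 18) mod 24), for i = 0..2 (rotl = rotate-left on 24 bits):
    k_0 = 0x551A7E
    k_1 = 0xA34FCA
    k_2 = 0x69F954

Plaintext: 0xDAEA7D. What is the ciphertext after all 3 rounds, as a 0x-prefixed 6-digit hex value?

s_0 = plaintext = 0xDAEA7D
s_1 = Round(s_0, k_0) = 0xA7DDA7
s_2 = Round(s_1, k_1) = 0xDA741E
s_3 = Round(s_2, k_2) = 0x41EEBB

0x41EEBB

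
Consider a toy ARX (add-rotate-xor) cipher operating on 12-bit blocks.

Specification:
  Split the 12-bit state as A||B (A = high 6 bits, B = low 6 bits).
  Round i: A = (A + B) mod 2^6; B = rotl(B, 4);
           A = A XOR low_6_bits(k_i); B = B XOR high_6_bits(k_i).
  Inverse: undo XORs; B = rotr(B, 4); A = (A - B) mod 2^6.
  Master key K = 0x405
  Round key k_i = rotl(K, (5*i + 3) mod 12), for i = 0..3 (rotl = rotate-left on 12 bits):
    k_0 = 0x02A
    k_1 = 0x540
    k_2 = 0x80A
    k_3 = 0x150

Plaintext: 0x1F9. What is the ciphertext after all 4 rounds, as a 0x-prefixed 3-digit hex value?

s_0 = plaintext = 0x1F9
s_1 = Round(s_0, k_0) = 0xA9E
s_2 = Round(s_1, k_1) = 0x232
s_3 = Round(s_2, k_2) = 0xC0C
s_4 = Round(s_3, k_3) = 0xB06

0xB06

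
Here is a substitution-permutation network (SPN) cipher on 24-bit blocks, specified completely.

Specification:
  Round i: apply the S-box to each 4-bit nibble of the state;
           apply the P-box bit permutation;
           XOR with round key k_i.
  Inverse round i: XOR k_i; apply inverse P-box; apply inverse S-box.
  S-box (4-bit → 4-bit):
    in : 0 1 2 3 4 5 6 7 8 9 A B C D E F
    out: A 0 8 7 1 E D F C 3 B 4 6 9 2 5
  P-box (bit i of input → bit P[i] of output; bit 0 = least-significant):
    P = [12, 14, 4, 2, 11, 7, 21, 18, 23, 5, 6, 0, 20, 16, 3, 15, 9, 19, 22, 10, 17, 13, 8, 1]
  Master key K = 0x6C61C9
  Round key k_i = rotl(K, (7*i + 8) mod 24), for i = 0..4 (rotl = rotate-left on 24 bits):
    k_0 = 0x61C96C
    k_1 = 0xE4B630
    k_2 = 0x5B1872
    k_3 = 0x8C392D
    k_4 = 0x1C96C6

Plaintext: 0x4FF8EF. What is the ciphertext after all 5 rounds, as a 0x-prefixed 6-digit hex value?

s_0 = plaintext = 0x4FF8EF
s_1 = Round(s_0, k_0) = 0x33DBB5
s_2 = Round(s_1, k_1) = 0x9E5564
s_3 = Round(s_2, k_2) = 0x74A01B
s_4 = Round(s_3, k_3) = 0x9F9A1E
s_5 = Round(s_4, k_4) = 0xCFF4E7

0xCFF4E7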